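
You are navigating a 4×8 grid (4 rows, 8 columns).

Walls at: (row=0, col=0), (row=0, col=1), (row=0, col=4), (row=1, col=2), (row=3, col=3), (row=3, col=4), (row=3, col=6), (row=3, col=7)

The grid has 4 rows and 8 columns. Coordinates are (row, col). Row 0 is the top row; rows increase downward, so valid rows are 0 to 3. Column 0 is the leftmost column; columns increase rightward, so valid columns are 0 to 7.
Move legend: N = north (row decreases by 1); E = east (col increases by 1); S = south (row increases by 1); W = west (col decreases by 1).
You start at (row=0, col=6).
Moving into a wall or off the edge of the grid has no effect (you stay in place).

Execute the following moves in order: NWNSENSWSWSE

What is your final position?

Start: (row=0, col=6)
  N (north): blocked, stay at (row=0, col=6)
  W (west): (row=0, col=6) -> (row=0, col=5)
  N (north): blocked, stay at (row=0, col=5)
  S (south): (row=0, col=5) -> (row=1, col=5)
  E (east): (row=1, col=5) -> (row=1, col=6)
  N (north): (row=1, col=6) -> (row=0, col=6)
  S (south): (row=0, col=6) -> (row=1, col=6)
  W (west): (row=1, col=6) -> (row=1, col=5)
  S (south): (row=1, col=5) -> (row=2, col=5)
  W (west): (row=2, col=5) -> (row=2, col=4)
  S (south): blocked, stay at (row=2, col=4)
  E (east): (row=2, col=4) -> (row=2, col=5)
Final: (row=2, col=5)

Answer: Final position: (row=2, col=5)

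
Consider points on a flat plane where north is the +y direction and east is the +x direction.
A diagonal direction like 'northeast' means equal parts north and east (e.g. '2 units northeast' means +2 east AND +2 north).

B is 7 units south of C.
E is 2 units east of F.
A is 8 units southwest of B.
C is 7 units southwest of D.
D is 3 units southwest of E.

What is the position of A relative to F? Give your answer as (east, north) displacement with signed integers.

Place F at the origin (east=0, north=0).
  E is 2 units east of F: delta (east=+2, north=+0); E at (east=2, north=0).
  D is 3 units southwest of E: delta (east=-3, north=-3); D at (east=-1, north=-3).
  C is 7 units southwest of D: delta (east=-7, north=-7); C at (east=-8, north=-10).
  B is 7 units south of C: delta (east=+0, north=-7); B at (east=-8, north=-17).
  A is 8 units southwest of B: delta (east=-8, north=-8); A at (east=-16, north=-25).
Therefore A relative to F: (east=-16, north=-25).

Answer: A is at (east=-16, north=-25) relative to F.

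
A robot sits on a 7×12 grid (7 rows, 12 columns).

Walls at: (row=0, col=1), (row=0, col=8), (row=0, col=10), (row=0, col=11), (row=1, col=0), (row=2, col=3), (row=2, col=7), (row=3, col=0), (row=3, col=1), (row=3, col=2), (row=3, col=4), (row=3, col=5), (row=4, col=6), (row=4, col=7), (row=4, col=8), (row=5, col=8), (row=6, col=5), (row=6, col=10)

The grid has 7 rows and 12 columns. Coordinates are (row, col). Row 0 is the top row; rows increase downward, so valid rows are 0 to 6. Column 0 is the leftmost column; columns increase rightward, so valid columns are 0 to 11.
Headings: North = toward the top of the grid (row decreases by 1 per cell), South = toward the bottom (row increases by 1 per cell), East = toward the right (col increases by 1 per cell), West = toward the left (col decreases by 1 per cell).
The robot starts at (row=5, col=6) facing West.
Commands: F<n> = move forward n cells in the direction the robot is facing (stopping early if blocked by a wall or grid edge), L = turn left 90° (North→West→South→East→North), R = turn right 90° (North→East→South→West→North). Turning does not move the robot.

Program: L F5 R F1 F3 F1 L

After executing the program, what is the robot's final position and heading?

Answer: Final position: (row=6, col=6), facing South

Derivation:
Start: (row=5, col=6), facing West
  L: turn left, now facing South
  F5: move forward 1/5 (blocked), now at (row=6, col=6)
  R: turn right, now facing West
  F1: move forward 0/1 (blocked), now at (row=6, col=6)
  F3: move forward 0/3 (blocked), now at (row=6, col=6)
  F1: move forward 0/1 (blocked), now at (row=6, col=6)
  L: turn left, now facing South
Final: (row=6, col=6), facing South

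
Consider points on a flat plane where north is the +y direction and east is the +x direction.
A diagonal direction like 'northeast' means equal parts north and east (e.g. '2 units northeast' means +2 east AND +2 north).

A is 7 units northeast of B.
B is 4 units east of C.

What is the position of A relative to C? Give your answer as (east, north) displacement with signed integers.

Answer: A is at (east=11, north=7) relative to C.

Derivation:
Place C at the origin (east=0, north=0).
  B is 4 units east of C: delta (east=+4, north=+0); B at (east=4, north=0).
  A is 7 units northeast of B: delta (east=+7, north=+7); A at (east=11, north=7).
Therefore A relative to C: (east=11, north=7).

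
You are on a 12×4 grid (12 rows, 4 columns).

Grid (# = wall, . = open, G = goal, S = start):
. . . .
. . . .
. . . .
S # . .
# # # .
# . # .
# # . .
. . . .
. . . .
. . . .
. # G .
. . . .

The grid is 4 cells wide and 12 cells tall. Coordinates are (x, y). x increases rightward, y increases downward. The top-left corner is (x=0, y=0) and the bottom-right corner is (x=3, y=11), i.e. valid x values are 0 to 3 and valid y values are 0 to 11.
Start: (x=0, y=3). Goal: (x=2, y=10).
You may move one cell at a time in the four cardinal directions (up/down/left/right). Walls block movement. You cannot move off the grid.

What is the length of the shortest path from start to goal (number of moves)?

BFS from (x=0, y=3) until reaching (x=2, y=10):
  Distance 0: (x=0, y=3)
  Distance 1: (x=0, y=2)
  Distance 2: (x=0, y=1), (x=1, y=2)
  Distance 3: (x=0, y=0), (x=1, y=1), (x=2, y=2)
  Distance 4: (x=1, y=0), (x=2, y=1), (x=3, y=2), (x=2, y=3)
  Distance 5: (x=2, y=0), (x=3, y=1), (x=3, y=3)
  Distance 6: (x=3, y=0), (x=3, y=4)
  Distance 7: (x=3, y=5)
  Distance 8: (x=3, y=6)
  Distance 9: (x=2, y=6), (x=3, y=7)
  Distance 10: (x=2, y=7), (x=3, y=8)
  Distance 11: (x=1, y=7), (x=2, y=8), (x=3, y=9)
  Distance 12: (x=0, y=7), (x=1, y=8), (x=2, y=9), (x=3, y=10)
  Distance 13: (x=0, y=8), (x=1, y=9), (x=2, y=10), (x=3, y=11)  <- goal reached here
One shortest path (13 moves): (x=0, y=3) -> (x=0, y=2) -> (x=1, y=2) -> (x=2, y=2) -> (x=3, y=2) -> (x=3, y=3) -> (x=3, y=4) -> (x=3, y=5) -> (x=3, y=6) -> (x=2, y=6) -> (x=2, y=7) -> (x=2, y=8) -> (x=2, y=9) -> (x=2, y=10)

Answer: Shortest path length: 13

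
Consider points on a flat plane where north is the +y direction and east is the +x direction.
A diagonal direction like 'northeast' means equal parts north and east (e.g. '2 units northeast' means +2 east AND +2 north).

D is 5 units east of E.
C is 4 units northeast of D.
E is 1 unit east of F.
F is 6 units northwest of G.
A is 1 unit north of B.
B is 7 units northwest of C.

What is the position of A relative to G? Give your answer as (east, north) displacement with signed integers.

Answer: A is at (east=-3, north=18) relative to G.

Derivation:
Place G at the origin (east=0, north=0).
  F is 6 units northwest of G: delta (east=-6, north=+6); F at (east=-6, north=6).
  E is 1 unit east of F: delta (east=+1, north=+0); E at (east=-5, north=6).
  D is 5 units east of E: delta (east=+5, north=+0); D at (east=0, north=6).
  C is 4 units northeast of D: delta (east=+4, north=+4); C at (east=4, north=10).
  B is 7 units northwest of C: delta (east=-7, north=+7); B at (east=-3, north=17).
  A is 1 unit north of B: delta (east=+0, north=+1); A at (east=-3, north=18).
Therefore A relative to G: (east=-3, north=18).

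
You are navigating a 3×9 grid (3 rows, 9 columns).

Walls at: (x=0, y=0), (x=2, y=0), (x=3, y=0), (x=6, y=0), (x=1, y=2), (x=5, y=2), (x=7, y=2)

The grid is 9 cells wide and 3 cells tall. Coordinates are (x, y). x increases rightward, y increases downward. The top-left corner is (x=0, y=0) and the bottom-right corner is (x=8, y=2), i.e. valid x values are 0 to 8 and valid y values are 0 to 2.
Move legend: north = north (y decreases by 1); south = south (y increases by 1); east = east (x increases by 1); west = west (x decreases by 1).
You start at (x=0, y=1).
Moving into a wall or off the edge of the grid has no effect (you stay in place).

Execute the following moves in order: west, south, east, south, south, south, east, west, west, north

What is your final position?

Start: (x=0, y=1)
  west (west): blocked, stay at (x=0, y=1)
  south (south): (x=0, y=1) -> (x=0, y=2)
  east (east): blocked, stay at (x=0, y=2)
  [×3]south (south): blocked, stay at (x=0, y=2)
  east (east): blocked, stay at (x=0, y=2)
  west (west): blocked, stay at (x=0, y=2)
  west (west): blocked, stay at (x=0, y=2)
  north (north): (x=0, y=2) -> (x=0, y=1)
Final: (x=0, y=1)

Answer: Final position: (x=0, y=1)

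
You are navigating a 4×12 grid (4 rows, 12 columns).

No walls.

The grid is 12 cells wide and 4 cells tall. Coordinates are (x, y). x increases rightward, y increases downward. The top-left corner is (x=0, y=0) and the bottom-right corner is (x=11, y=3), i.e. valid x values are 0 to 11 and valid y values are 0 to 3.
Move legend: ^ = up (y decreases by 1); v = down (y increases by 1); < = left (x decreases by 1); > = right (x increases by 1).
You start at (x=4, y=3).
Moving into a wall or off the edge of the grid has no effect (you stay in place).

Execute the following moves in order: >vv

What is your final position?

Start: (x=4, y=3)
  > (right): (x=4, y=3) -> (x=5, y=3)
  v (down): blocked, stay at (x=5, y=3)
  v (down): blocked, stay at (x=5, y=3)
Final: (x=5, y=3)

Answer: Final position: (x=5, y=3)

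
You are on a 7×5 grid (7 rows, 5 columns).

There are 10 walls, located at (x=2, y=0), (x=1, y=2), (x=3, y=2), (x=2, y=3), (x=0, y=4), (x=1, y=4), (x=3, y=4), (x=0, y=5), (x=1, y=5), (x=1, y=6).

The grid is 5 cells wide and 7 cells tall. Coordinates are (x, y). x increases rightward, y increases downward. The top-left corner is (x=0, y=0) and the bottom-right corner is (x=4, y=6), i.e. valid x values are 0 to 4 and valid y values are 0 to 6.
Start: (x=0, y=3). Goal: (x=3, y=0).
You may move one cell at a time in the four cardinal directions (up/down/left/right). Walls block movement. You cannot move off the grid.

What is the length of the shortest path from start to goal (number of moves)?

Answer: Shortest path length: 6

Derivation:
BFS from (x=0, y=3) until reaching (x=3, y=0):
  Distance 0: (x=0, y=3)
  Distance 1: (x=0, y=2), (x=1, y=3)
  Distance 2: (x=0, y=1)
  Distance 3: (x=0, y=0), (x=1, y=1)
  Distance 4: (x=1, y=0), (x=2, y=1)
  Distance 5: (x=3, y=1), (x=2, y=2)
  Distance 6: (x=3, y=0), (x=4, y=1)  <- goal reached here
One shortest path (6 moves): (x=0, y=3) -> (x=0, y=2) -> (x=0, y=1) -> (x=1, y=1) -> (x=2, y=1) -> (x=3, y=1) -> (x=3, y=0)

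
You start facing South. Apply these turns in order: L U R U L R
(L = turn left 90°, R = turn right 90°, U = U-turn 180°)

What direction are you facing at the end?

Answer: Final heading: South

Derivation:
Start: South
  L (left (90° counter-clockwise)) -> East
  U (U-turn (180°)) -> West
  R (right (90° clockwise)) -> North
  U (U-turn (180°)) -> South
  L (left (90° counter-clockwise)) -> East
  R (right (90° clockwise)) -> South
Final: South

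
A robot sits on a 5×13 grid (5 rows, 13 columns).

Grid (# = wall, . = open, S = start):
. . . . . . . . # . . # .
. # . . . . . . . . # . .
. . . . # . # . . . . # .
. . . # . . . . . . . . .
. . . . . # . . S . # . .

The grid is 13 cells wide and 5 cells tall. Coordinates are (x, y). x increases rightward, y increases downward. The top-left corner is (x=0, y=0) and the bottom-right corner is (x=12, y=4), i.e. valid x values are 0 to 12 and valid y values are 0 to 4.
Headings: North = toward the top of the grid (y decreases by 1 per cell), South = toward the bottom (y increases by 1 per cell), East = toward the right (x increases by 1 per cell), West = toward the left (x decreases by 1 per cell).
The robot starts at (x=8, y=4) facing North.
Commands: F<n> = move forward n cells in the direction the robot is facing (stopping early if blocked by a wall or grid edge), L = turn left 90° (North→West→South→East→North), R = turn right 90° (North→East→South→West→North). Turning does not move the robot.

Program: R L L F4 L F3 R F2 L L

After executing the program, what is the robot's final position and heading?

Answer: Final position: (x=6, y=4), facing East

Derivation:
Start: (x=8, y=4), facing North
  R: turn right, now facing East
  L: turn left, now facing North
  L: turn left, now facing West
  F4: move forward 2/4 (blocked), now at (x=6, y=4)
  L: turn left, now facing South
  F3: move forward 0/3 (blocked), now at (x=6, y=4)
  R: turn right, now facing West
  F2: move forward 0/2 (blocked), now at (x=6, y=4)
  L: turn left, now facing South
  L: turn left, now facing East
Final: (x=6, y=4), facing East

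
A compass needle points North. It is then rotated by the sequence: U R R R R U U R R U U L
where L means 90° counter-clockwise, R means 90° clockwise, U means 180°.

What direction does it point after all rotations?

Start: North
  U (U-turn (180°)) -> South
  R (right (90° clockwise)) -> West
  R (right (90° clockwise)) -> North
  R (right (90° clockwise)) -> East
  R (right (90° clockwise)) -> South
  U (U-turn (180°)) -> North
  U (U-turn (180°)) -> South
  R (right (90° clockwise)) -> West
  R (right (90° clockwise)) -> North
  U (U-turn (180°)) -> South
  U (U-turn (180°)) -> North
  L (left (90° counter-clockwise)) -> West
Final: West

Answer: Final heading: West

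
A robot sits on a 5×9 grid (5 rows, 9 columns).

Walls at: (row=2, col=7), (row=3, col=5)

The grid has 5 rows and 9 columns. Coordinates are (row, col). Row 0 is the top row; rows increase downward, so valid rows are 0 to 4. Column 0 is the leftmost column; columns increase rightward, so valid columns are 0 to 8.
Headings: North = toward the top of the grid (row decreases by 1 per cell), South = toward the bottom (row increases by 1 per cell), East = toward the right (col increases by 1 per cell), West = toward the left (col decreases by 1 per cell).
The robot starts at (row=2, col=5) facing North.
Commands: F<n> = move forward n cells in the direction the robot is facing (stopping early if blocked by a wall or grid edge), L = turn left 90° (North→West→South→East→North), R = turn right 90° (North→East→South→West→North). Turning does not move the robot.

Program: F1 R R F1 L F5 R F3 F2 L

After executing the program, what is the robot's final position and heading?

Answer: Final position: (row=4, col=6), facing East

Derivation:
Start: (row=2, col=5), facing North
  F1: move forward 1, now at (row=1, col=5)
  R: turn right, now facing East
  R: turn right, now facing South
  F1: move forward 1, now at (row=2, col=5)
  L: turn left, now facing East
  F5: move forward 1/5 (blocked), now at (row=2, col=6)
  R: turn right, now facing South
  F3: move forward 2/3 (blocked), now at (row=4, col=6)
  F2: move forward 0/2 (blocked), now at (row=4, col=6)
  L: turn left, now facing East
Final: (row=4, col=6), facing East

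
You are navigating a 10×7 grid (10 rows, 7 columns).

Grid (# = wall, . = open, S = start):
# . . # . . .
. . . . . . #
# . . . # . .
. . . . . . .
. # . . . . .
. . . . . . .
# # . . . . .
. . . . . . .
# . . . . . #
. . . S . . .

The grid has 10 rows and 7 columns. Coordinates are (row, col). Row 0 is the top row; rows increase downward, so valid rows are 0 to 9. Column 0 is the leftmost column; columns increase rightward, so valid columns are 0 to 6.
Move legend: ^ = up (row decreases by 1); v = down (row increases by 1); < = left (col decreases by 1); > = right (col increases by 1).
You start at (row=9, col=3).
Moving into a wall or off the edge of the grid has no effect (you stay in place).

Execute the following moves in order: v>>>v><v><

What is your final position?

Start: (row=9, col=3)
  v (down): blocked, stay at (row=9, col=3)
  > (right): (row=9, col=3) -> (row=9, col=4)
  > (right): (row=9, col=4) -> (row=9, col=5)
  > (right): (row=9, col=5) -> (row=9, col=6)
  v (down): blocked, stay at (row=9, col=6)
  > (right): blocked, stay at (row=9, col=6)
  < (left): (row=9, col=6) -> (row=9, col=5)
  v (down): blocked, stay at (row=9, col=5)
  > (right): (row=9, col=5) -> (row=9, col=6)
  < (left): (row=9, col=6) -> (row=9, col=5)
Final: (row=9, col=5)

Answer: Final position: (row=9, col=5)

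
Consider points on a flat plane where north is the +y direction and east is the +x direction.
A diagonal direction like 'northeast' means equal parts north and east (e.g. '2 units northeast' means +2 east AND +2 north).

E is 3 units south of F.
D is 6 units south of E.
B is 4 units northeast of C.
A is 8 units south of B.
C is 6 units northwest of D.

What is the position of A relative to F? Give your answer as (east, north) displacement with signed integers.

Place F at the origin (east=0, north=0).
  E is 3 units south of F: delta (east=+0, north=-3); E at (east=0, north=-3).
  D is 6 units south of E: delta (east=+0, north=-6); D at (east=0, north=-9).
  C is 6 units northwest of D: delta (east=-6, north=+6); C at (east=-6, north=-3).
  B is 4 units northeast of C: delta (east=+4, north=+4); B at (east=-2, north=1).
  A is 8 units south of B: delta (east=+0, north=-8); A at (east=-2, north=-7).
Therefore A relative to F: (east=-2, north=-7).

Answer: A is at (east=-2, north=-7) relative to F.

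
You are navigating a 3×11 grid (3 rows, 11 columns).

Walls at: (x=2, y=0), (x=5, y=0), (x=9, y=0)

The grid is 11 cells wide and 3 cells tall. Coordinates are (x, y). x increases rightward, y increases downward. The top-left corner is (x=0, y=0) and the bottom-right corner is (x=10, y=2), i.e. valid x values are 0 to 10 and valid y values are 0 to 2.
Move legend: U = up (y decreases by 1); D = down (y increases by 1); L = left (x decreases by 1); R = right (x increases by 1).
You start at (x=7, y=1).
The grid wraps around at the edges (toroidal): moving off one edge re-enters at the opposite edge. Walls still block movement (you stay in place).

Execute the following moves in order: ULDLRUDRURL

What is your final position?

Start: (x=7, y=1)
  U (up): (x=7, y=1) -> (x=7, y=0)
  L (left): (x=7, y=0) -> (x=6, y=0)
  D (down): (x=6, y=0) -> (x=6, y=1)
  L (left): (x=6, y=1) -> (x=5, y=1)
  R (right): (x=5, y=1) -> (x=6, y=1)
  U (up): (x=6, y=1) -> (x=6, y=0)
  D (down): (x=6, y=0) -> (x=6, y=1)
  R (right): (x=6, y=1) -> (x=7, y=1)
  U (up): (x=7, y=1) -> (x=7, y=0)
  R (right): (x=7, y=0) -> (x=8, y=0)
  L (left): (x=8, y=0) -> (x=7, y=0)
Final: (x=7, y=0)

Answer: Final position: (x=7, y=0)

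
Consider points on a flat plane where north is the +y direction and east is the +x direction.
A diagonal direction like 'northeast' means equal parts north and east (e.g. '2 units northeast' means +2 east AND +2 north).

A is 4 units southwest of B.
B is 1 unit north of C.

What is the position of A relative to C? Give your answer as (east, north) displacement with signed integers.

Place C at the origin (east=0, north=0).
  B is 1 unit north of C: delta (east=+0, north=+1); B at (east=0, north=1).
  A is 4 units southwest of B: delta (east=-4, north=-4); A at (east=-4, north=-3).
Therefore A relative to C: (east=-4, north=-3).

Answer: A is at (east=-4, north=-3) relative to C.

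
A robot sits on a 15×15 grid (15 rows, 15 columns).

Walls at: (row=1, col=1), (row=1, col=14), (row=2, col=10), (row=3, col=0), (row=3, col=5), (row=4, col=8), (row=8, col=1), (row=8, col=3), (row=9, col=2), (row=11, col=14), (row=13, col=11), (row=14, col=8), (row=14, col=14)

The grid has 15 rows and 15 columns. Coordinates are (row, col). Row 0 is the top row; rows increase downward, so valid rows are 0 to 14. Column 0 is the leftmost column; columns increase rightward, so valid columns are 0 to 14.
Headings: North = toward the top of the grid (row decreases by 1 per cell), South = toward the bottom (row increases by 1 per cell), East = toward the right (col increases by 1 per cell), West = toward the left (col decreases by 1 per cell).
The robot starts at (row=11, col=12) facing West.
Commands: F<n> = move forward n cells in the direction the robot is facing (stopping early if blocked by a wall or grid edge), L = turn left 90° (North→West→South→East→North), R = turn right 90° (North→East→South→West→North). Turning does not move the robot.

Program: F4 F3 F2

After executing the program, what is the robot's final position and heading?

Answer: Final position: (row=11, col=3), facing West

Derivation:
Start: (row=11, col=12), facing West
  F4: move forward 4, now at (row=11, col=8)
  F3: move forward 3, now at (row=11, col=5)
  F2: move forward 2, now at (row=11, col=3)
Final: (row=11, col=3), facing West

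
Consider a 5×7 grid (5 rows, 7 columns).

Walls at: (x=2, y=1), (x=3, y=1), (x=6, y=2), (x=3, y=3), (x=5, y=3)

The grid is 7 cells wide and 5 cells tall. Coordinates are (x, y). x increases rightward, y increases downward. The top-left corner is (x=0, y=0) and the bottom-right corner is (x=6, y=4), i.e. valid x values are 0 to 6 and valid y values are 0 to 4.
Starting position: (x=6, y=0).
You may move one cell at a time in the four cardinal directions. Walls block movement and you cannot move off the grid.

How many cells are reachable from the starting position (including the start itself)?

Answer: Reachable cells: 30

Derivation:
BFS flood-fill from (x=6, y=0):
  Distance 0: (x=6, y=0)
  Distance 1: (x=5, y=0), (x=6, y=1)
  Distance 2: (x=4, y=0), (x=5, y=1)
  Distance 3: (x=3, y=0), (x=4, y=1), (x=5, y=2)
  Distance 4: (x=2, y=0), (x=4, y=2)
  Distance 5: (x=1, y=0), (x=3, y=2), (x=4, y=3)
  Distance 6: (x=0, y=0), (x=1, y=1), (x=2, y=2), (x=4, y=4)
  Distance 7: (x=0, y=1), (x=1, y=2), (x=2, y=3), (x=3, y=4), (x=5, y=4)
  Distance 8: (x=0, y=2), (x=1, y=3), (x=2, y=4), (x=6, y=4)
  Distance 9: (x=0, y=3), (x=6, y=3), (x=1, y=4)
  Distance 10: (x=0, y=4)
Total reachable: 30 (grid has 30 open cells total)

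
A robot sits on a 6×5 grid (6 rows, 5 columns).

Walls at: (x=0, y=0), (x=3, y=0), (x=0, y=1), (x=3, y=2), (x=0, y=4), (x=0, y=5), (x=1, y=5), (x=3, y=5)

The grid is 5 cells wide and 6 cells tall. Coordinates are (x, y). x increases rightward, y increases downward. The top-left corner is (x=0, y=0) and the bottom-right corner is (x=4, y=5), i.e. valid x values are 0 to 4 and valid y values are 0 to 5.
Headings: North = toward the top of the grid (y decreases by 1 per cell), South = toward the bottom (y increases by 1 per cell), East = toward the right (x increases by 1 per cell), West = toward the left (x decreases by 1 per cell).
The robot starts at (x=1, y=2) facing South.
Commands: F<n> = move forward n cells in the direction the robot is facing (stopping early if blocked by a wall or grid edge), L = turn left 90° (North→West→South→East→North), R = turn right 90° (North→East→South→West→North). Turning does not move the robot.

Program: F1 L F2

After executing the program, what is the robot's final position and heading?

Start: (x=1, y=2), facing South
  F1: move forward 1, now at (x=1, y=3)
  L: turn left, now facing East
  F2: move forward 2, now at (x=3, y=3)
Final: (x=3, y=3), facing East

Answer: Final position: (x=3, y=3), facing East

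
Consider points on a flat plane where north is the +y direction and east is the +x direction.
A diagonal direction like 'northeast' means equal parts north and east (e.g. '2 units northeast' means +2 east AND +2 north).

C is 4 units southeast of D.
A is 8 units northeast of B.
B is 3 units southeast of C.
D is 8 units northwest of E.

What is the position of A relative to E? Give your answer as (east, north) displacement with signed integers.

Place E at the origin (east=0, north=0).
  D is 8 units northwest of E: delta (east=-8, north=+8); D at (east=-8, north=8).
  C is 4 units southeast of D: delta (east=+4, north=-4); C at (east=-4, north=4).
  B is 3 units southeast of C: delta (east=+3, north=-3); B at (east=-1, north=1).
  A is 8 units northeast of B: delta (east=+8, north=+8); A at (east=7, north=9).
Therefore A relative to E: (east=7, north=9).

Answer: A is at (east=7, north=9) relative to E.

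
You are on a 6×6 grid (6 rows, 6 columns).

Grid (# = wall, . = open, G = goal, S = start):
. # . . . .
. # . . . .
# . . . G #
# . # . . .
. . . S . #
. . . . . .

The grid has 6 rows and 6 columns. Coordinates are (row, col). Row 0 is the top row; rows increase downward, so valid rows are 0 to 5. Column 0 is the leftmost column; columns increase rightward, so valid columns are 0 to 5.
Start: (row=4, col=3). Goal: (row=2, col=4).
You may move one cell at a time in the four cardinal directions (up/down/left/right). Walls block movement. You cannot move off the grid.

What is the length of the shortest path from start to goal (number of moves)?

BFS from (row=4, col=3) until reaching (row=2, col=4):
  Distance 0: (row=4, col=3)
  Distance 1: (row=3, col=3), (row=4, col=2), (row=4, col=4), (row=5, col=3)
  Distance 2: (row=2, col=3), (row=3, col=4), (row=4, col=1), (row=5, col=2), (row=5, col=4)
  Distance 3: (row=1, col=3), (row=2, col=2), (row=2, col=4), (row=3, col=1), (row=3, col=5), (row=4, col=0), (row=5, col=1), (row=5, col=5)  <- goal reached here
One shortest path (3 moves): (row=4, col=3) -> (row=4, col=4) -> (row=3, col=4) -> (row=2, col=4)

Answer: Shortest path length: 3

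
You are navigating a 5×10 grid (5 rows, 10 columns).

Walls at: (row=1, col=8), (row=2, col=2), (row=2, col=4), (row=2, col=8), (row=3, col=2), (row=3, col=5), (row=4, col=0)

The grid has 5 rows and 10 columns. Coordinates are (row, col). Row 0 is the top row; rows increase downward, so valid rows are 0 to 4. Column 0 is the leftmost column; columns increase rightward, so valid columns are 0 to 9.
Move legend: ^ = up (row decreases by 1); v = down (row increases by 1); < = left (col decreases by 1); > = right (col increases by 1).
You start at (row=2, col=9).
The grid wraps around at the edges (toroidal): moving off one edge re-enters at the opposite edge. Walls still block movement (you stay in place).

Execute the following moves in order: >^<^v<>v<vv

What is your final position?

Answer: Final position: (row=4, col=9)

Derivation:
Start: (row=2, col=9)
  > (right): (row=2, col=9) -> (row=2, col=0)
  ^ (up): (row=2, col=0) -> (row=1, col=0)
  < (left): (row=1, col=0) -> (row=1, col=9)
  ^ (up): (row=1, col=9) -> (row=0, col=9)
  v (down): (row=0, col=9) -> (row=1, col=9)
  < (left): blocked, stay at (row=1, col=9)
  > (right): (row=1, col=9) -> (row=1, col=0)
  v (down): (row=1, col=0) -> (row=2, col=0)
  < (left): (row=2, col=0) -> (row=2, col=9)
  v (down): (row=2, col=9) -> (row=3, col=9)
  v (down): (row=3, col=9) -> (row=4, col=9)
Final: (row=4, col=9)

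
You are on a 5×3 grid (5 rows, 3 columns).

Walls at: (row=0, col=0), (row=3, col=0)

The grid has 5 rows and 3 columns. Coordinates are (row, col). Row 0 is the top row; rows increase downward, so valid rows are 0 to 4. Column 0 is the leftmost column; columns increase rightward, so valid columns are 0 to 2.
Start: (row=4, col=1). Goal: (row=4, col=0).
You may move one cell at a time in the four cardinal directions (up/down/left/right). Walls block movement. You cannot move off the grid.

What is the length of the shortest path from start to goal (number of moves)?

BFS from (row=4, col=1) until reaching (row=4, col=0):
  Distance 0: (row=4, col=1)
  Distance 1: (row=3, col=1), (row=4, col=0), (row=4, col=2)  <- goal reached here
One shortest path (1 moves): (row=4, col=1) -> (row=4, col=0)

Answer: Shortest path length: 1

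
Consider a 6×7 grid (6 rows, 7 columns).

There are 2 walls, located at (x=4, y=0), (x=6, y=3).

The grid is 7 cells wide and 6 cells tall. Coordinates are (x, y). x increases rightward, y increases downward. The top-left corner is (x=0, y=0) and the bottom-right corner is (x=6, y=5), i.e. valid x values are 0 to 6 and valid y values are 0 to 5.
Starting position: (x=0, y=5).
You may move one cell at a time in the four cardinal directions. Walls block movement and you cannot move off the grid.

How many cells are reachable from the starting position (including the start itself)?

Answer: Reachable cells: 40

Derivation:
BFS flood-fill from (x=0, y=5):
  Distance 0: (x=0, y=5)
  Distance 1: (x=0, y=4), (x=1, y=5)
  Distance 2: (x=0, y=3), (x=1, y=4), (x=2, y=5)
  Distance 3: (x=0, y=2), (x=1, y=3), (x=2, y=4), (x=3, y=5)
  Distance 4: (x=0, y=1), (x=1, y=2), (x=2, y=3), (x=3, y=4), (x=4, y=5)
  Distance 5: (x=0, y=0), (x=1, y=1), (x=2, y=2), (x=3, y=3), (x=4, y=4), (x=5, y=5)
  Distance 6: (x=1, y=0), (x=2, y=1), (x=3, y=2), (x=4, y=3), (x=5, y=4), (x=6, y=5)
  Distance 7: (x=2, y=0), (x=3, y=1), (x=4, y=2), (x=5, y=3), (x=6, y=4)
  Distance 8: (x=3, y=0), (x=4, y=1), (x=5, y=2)
  Distance 9: (x=5, y=1), (x=6, y=2)
  Distance 10: (x=5, y=0), (x=6, y=1)
  Distance 11: (x=6, y=0)
Total reachable: 40 (grid has 40 open cells total)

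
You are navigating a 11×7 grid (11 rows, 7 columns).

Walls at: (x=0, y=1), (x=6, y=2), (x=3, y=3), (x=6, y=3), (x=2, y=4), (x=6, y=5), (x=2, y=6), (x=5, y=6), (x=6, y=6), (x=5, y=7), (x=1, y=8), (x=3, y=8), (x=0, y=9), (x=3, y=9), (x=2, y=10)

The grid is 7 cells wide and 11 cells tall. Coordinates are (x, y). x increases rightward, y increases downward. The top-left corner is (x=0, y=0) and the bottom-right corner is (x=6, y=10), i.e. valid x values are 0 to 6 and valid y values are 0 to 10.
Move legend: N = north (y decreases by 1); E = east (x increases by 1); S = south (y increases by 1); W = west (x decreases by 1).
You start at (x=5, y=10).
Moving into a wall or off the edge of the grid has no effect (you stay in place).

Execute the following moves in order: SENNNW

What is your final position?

Answer: Final position: (x=6, y=7)

Derivation:
Start: (x=5, y=10)
  S (south): blocked, stay at (x=5, y=10)
  E (east): (x=5, y=10) -> (x=6, y=10)
  N (north): (x=6, y=10) -> (x=6, y=9)
  N (north): (x=6, y=9) -> (x=6, y=8)
  N (north): (x=6, y=8) -> (x=6, y=7)
  W (west): blocked, stay at (x=6, y=7)
Final: (x=6, y=7)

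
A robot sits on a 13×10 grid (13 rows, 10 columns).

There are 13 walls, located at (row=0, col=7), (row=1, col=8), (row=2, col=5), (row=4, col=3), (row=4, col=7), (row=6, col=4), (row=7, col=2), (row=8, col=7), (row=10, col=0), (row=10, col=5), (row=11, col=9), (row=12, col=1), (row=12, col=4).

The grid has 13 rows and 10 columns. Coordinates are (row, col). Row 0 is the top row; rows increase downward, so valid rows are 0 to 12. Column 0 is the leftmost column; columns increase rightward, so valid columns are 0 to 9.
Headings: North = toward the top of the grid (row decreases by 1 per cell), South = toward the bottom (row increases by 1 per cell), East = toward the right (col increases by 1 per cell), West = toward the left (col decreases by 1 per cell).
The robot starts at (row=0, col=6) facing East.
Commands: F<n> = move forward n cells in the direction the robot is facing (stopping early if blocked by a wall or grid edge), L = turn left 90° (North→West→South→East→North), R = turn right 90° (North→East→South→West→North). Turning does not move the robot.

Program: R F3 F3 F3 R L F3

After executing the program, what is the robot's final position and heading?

Start: (row=0, col=6), facing East
  R: turn right, now facing South
  F3: move forward 3, now at (row=3, col=6)
  F3: move forward 3, now at (row=6, col=6)
  F3: move forward 3, now at (row=9, col=6)
  R: turn right, now facing West
  L: turn left, now facing South
  F3: move forward 3, now at (row=12, col=6)
Final: (row=12, col=6), facing South

Answer: Final position: (row=12, col=6), facing South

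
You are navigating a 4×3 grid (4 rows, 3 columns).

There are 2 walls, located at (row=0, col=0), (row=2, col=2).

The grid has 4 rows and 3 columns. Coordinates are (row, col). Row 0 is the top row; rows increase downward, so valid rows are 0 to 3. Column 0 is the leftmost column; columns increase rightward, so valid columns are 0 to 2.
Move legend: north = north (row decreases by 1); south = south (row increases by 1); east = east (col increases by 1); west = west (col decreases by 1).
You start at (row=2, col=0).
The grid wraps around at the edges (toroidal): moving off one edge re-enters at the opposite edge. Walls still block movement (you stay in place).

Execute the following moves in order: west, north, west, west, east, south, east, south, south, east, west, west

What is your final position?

Answer: Final position: (row=3, col=2)

Derivation:
Start: (row=2, col=0)
  west (west): blocked, stay at (row=2, col=0)
  north (north): (row=2, col=0) -> (row=1, col=0)
  west (west): (row=1, col=0) -> (row=1, col=2)
  west (west): (row=1, col=2) -> (row=1, col=1)
  east (east): (row=1, col=1) -> (row=1, col=2)
  south (south): blocked, stay at (row=1, col=2)
  east (east): (row=1, col=2) -> (row=1, col=0)
  south (south): (row=1, col=0) -> (row=2, col=0)
  south (south): (row=2, col=0) -> (row=3, col=0)
  east (east): (row=3, col=0) -> (row=3, col=1)
  west (west): (row=3, col=1) -> (row=3, col=0)
  west (west): (row=3, col=0) -> (row=3, col=2)
Final: (row=3, col=2)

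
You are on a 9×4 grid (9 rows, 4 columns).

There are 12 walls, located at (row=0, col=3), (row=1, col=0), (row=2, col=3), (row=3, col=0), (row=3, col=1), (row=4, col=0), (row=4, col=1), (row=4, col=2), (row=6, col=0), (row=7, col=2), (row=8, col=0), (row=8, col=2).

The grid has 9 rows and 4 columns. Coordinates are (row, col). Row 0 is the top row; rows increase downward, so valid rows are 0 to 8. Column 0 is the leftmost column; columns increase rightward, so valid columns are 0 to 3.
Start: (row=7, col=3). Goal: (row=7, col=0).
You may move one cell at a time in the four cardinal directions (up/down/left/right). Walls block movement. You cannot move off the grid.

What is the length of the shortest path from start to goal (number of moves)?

BFS from (row=7, col=3) until reaching (row=7, col=0):
  Distance 0: (row=7, col=3)
  Distance 1: (row=6, col=3), (row=8, col=3)
  Distance 2: (row=5, col=3), (row=6, col=2)
  Distance 3: (row=4, col=3), (row=5, col=2), (row=6, col=1)
  Distance 4: (row=3, col=3), (row=5, col=1), (row=7, col=1)
  Distance 5: (row=3, col=2), (row=5, col=0), (row=7, col=0), (row=8, col=1)  <- goal reached here
One shortest path (5 moves): (row=7, col=3) -> (row=6, col=3) -> (row=6, col=2) -> (row=6, col=1) -> (row=7, col=1) -> (row=7, col=0)

Answer: Shortest path length: 5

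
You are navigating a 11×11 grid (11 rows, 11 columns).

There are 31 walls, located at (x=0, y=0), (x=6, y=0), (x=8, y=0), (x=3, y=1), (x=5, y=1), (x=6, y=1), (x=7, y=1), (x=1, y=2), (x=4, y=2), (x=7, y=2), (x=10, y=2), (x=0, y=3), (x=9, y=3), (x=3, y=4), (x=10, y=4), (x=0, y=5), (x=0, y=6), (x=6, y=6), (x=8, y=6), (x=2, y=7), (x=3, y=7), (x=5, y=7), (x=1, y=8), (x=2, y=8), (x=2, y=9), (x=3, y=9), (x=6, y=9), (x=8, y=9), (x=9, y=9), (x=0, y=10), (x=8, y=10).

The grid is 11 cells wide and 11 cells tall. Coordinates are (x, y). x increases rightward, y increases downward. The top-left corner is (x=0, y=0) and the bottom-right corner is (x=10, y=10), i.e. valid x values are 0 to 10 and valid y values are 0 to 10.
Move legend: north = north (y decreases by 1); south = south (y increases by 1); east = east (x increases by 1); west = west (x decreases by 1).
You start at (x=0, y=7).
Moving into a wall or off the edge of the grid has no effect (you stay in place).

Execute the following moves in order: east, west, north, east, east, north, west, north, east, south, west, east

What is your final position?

Start: (x=0, y=7)
  east (east): (x=0, y=7) -> (x=1, y=7)
  west (west): (x=1, y=7) -> (x=0, y=7)
  north (north): blocked, stay at (x=0, y=7)
  east (east): (x=0, y=7) -> (x=1, y=7)
  east (east): blocked, stay at (x=1, y=7)
  north (north): (x=1, y=7) -> (x=1, y=6)
  west (west): blocked, stay at (x=1, y=6)
  north (north): (x=1, y=6) -> (x=1, y=5)
  east (east): (x=1, y=5) -> (x=2, y=5)
  south (south): (x=2, y=5) -> (x=2, y=6)
  west (west): (x=2, y=6) -> (x=1, y=6)
  east (east): (x=1, y=6) -> (x=2, y=6)
Final: (x=2, y=6)

Answer: Final position: (x=2, y=6)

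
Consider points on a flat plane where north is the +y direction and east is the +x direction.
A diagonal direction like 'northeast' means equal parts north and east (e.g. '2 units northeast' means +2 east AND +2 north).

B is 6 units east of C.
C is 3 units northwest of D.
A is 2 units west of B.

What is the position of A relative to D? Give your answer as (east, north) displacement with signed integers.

Place D at the origin (east=0, north=0).
  C is 3 units northwest of D: delta (east=-3, north=+3); C at (east=-3, north=3).
  B is 6 units east of C: delta (east=+6, north=+0); B at (east=3, north=3).
  A is 2 units west of B: delta (east=-2, north=+0); A at (east=1, north=3).
Therefore A relative to D: (east=1, north=3).

Answer: A is at (east=1, north=3) relative to D.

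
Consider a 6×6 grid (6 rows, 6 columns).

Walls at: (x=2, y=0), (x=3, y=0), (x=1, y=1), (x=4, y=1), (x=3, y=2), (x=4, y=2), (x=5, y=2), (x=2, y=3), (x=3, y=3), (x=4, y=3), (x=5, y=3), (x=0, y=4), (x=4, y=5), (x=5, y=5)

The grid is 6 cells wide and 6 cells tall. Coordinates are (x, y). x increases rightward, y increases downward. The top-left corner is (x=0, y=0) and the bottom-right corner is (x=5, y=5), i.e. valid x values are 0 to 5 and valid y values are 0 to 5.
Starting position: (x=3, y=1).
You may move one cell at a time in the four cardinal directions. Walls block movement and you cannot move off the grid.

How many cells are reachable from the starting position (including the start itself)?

Answer: Reachable cells: 19

Derivation:
BFS flood-fill from (x=3, y=1):
  Distance 0: (x=3, y=1)
  Distance 1: (x=2, y=1)
  Distance 2: (x=2, y=2)
  Distance 3: (x=1, y=2)
  Distance 4: (x=0, y=2), (x=1, y=3)
  Distance 5: (x=0, y=1), (x=0, y=3), (x=1, y=4)
  Distance 6: (x=0, y=0), (x=2, y=4), (x=1, y=5)
  Distance 7: (x=1, y=0), (x=3, y=4), (x=0, y=5), (x=2, y=5)
  Distance 8: (x=4, y=4), (x=3, y=5)
  Distance 9: (x=5, y=4)
Total reachable: 19 (grid has 22 open cells total)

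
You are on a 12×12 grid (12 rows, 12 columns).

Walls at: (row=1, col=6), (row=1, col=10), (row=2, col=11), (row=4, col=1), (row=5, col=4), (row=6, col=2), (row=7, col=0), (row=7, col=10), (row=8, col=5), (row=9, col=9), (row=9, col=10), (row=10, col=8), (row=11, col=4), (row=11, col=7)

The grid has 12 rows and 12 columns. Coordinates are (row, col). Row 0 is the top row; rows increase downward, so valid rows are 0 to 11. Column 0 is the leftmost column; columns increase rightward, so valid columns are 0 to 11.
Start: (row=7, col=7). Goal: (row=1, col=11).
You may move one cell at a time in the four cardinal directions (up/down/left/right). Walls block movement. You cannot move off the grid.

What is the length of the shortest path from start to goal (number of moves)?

Answer: Shortest path length: 12

Derivation:
BFS from (row=7, col=7) until reaching (row=1, col=11):
  Distance 0: (row=7, col=7)
  Distance 1: (row=6, col=7), (row=7, col=6), (row=7, col=8), (row=8, col=7)
  Distance 2: (row=5, col=7), (row=6, col=6), (row=6, col=8), (row=7, col=5), (row=7, col=9), (row=8, col=6), (row=8, col=8), (row=9, col=7)
  Distance 3: (row=4, col=7), (row=5, col=6), (row=5, col=8), (row=6, col=5), (row=6, col=9), (row=7, col=4), (row=8, col=9), (row=9, col=6), (row=9, col=8), (row=10, col=7)
  Distance 4: (row=3, col=7), (row=4, col=6), (row=4, col=8), (row=5, col=5), (row=5, col=9), (row=6, col=4), (row=6, col=10), (row=7, col=3), (row=8, col=4), (row=8, col=10), (row=9, col=5), (row=10, col=6)
  Distance 5: (row=2, col=7), (row=3, col=6), (row=3, col=8), (row=4, col=5), (row=4, col=9), (row=5, col=10), (row=6, col=3), (row=6, col=11), (row=7, col=2), (row=8, col=3), (row=8, col=11), (row=9, col=4), (row=10, col=5), (row=11, col=6)
  Distance 6: (row=1, col=7), (row=2, col=6), (row=2, col=8), (row=3, col=5), (row=3, col=9), (row=4, col=4), (row=4, col=10), (row=5, col=3), (row=5, col=11), (row=7, col=1), (row=7, col=11), (row=8, col=2), (row=9, col=3), (row=9, col=11), (row=10, col=4), (row=11, col=5)
  Distance 7: (row=0, col=7), (row=1, col=8), (row=2, col=5), (row=2, col=9), (row=3, col=4), (row=3, col=10), (row=4, col=3), (row=4, col=11), (row=5, col=2), (row=6, col=1), (row=8, col=1), (row=9, col=2), (row=10, col=3), (row=10, col=11)
  Distance 8: (row=0, col=6), (row=0, col=8), (row=1, col=5), (row=1, col=9), (row=2, col=4), (row=2, col=10), (row=3, col=3), (row=3, col=11), (row=4, col=2), (row=5, col=1), (row=6, col=0), (row=8, col=0), (row=9, col=1), (row=10, col=2), (row=10, col=10), (row=11, col=3), (row=11, col=11)
  Distance 9: (row=0, col=5), (row=0, col=9), (row=1, col=4), (row=2, col=3), (row=3, col=2), (row=5, col=0), (row=9, col=0), (row=10, col=1), (row=10, col=9), (row=11, col=2), (row=11, col=10)
  Distance 10: (row=0, col=4), (row=0, col=10), (row=1, col=3), (row=2, col=2), (row=3, col=1), (row=4, col=0), (row=10, col=0), (row=11, col=1), (row=11, col=9)
  Distance 11: (row=0, col=3), (row=0, col=11), (row=1, col=2), (row=2, col=1), (row=3, col=0), (row=11, col=0), (row=11, col=8)
  Distance 12: (row=0, col=2), (row=1, col=1), (row=1, col=11), (row=2, col=0)  <- goal reached here
One shortest path (12 moves): (row=7, col=7) -> (row=7, col=8) -> (row=7, col=9) -> (row=6, col=9) -> (row=5, col=9) -> (row=4, col=9) -> (row=3, col=9) -> (row=2, col=9) -> (row=1, col=9) -> (row=0, col=9) -> (row=0, col=10) -> (row=0, col=11) -> (row=1, col=11)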